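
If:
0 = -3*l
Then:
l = 0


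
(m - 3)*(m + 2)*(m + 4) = m^3 + 3*m^2 - 10*m - 24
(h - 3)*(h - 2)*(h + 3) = h^3 - 2*h^2 - 9*h + 18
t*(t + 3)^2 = t^3 + 6*t^2 + 9*t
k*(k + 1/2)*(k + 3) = k^3 + 7*k^2/2 + 3*k/2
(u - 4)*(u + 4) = u^2 - 16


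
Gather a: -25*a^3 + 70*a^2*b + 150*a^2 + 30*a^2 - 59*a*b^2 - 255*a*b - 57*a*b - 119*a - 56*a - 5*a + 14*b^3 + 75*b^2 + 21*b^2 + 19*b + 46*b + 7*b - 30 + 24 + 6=-25*a^3 + a^2*(70*b + 180) + a*(-59*b^2 - 312*b - 180) + 14*b^3 + 96*b^2 + 72*b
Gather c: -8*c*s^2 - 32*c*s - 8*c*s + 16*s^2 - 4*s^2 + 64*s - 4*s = c*(-8*s^2 - 40*s) + 12*s^2 + 60*s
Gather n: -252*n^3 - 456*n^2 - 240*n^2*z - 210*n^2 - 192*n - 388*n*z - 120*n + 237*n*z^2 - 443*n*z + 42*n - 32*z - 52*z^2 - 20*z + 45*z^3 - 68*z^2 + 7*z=-252*n^3 + n^2*(-240*z - 666) + n*(237*z^2 - 831*z - 270) + 45*z^3 - 120*z^2 - 45*z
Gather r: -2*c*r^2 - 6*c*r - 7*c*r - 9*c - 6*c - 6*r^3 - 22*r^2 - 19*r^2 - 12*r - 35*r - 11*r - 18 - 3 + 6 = -15*c - 6*r^3 + r^2*(-2*c - 41) + r*(-13*c - 58) - 15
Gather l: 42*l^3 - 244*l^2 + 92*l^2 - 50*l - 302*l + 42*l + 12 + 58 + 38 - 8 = 42*l^3 - 152*l^2 - 310*l + 100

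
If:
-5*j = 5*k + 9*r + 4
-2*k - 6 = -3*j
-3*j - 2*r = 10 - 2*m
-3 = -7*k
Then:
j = 16/7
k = 3/7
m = 136/21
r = -41/21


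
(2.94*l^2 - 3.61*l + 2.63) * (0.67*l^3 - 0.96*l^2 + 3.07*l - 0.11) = 1.9698*l^5 - 5.2411*l^4 + 14.2535*l^3 - 13.9309*l^2 + 8.4712*l - 0.2893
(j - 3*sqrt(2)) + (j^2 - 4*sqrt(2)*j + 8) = j^2 - 4*sqrt(2)*j + j - 3*sqrt(2) + 8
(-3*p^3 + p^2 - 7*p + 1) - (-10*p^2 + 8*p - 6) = -3*p^3 + 11*p^2 - 15*p + 7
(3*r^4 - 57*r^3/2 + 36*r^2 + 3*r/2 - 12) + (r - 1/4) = 3*r^4 - 57*r^3/2 + 36*r^2 + 5*r/2 - 49/4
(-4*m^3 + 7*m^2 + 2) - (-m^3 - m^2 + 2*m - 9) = -3*m^3 + 8*m^2 - 2*m + 11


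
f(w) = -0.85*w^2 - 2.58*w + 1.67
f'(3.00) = -7.68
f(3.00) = -13.72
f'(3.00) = -7.68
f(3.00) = -13.72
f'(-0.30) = -2.07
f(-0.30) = 2.37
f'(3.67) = -8.82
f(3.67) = -19.25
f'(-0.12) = -2.38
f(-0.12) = 1.97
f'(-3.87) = 4.00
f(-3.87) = -1.08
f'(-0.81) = -1.20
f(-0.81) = 3.20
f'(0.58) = -3.57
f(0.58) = -0.11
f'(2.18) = -6.29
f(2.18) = -7.99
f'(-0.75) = -1.30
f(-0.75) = 3.13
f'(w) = -1.7*w - 2.58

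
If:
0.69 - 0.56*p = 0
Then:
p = 1.23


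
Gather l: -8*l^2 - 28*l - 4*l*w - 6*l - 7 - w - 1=-8*l^2 + l*(-4*w - 34) - w - 8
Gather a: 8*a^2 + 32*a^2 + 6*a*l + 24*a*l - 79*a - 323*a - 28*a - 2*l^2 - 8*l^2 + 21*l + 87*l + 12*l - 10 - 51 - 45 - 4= 40*a^2 + a*(30*l - 430) - 10*l^2 + 120*l - 110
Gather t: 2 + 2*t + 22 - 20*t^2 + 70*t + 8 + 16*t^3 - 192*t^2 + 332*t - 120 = 16*t^3 - 212*t^2 + 404*t - 88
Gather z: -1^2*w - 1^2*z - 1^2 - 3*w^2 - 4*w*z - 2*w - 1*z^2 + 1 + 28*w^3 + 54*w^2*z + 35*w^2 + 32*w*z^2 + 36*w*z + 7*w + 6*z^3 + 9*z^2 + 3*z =28*w^3 + 32*w^2 + 4*w + 6*z^3 + z^2*(32*w + 8) + z*(54*w^2 + 32*w + 2)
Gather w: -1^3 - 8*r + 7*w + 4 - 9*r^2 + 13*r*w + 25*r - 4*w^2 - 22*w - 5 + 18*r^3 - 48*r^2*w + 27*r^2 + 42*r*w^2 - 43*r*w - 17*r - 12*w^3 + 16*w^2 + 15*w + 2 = 18*r^3 + 18*r^2 - 12*w^3 + w^2*(42*r + 12) + w*(-48*r^2 - 30*r)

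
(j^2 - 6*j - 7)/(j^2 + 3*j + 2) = (j - 7)/(j + 2)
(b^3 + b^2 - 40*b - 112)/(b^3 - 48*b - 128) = (b - 7)/(b - 8)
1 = 1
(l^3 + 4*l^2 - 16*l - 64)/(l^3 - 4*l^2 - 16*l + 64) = (l + 4)/(l - 4)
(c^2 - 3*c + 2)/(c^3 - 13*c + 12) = (c - 2)/(c^2 + c - 12)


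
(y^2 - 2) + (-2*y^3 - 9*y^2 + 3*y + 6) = -2*y^3 - 8*y^2 + 3*y + 4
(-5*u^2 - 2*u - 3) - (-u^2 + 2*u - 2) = -4*u^2 - 4*u - 1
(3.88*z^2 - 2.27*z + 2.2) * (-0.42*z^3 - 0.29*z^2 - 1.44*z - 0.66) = -1.6296*z^5 - 0.1718*z^4 - 5.8529*z^3 + 0.0699999999999998*z^2 - 1.6698*z - 1.452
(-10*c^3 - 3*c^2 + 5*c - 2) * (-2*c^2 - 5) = 20*c^5 + 6*c^4 + 40*c^3 + 19*c^2 - 25*c + 10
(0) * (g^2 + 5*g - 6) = 0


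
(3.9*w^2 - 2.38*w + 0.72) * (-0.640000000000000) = -2.496*w^2 + 1.5232*w - 0.4608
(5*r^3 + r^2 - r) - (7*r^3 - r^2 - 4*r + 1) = -2*r^3 + 2*r^2 + 3*r - 1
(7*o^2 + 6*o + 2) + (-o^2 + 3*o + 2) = 6*o^2 + 9*o + 4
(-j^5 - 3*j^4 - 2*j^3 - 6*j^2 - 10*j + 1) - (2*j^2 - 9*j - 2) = -j^5 - 3*j^4 - 2*j^3 - 8*j^2 - j + 3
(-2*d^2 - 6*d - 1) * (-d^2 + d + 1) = 2*d^4 + 4*d^3 - 7*d^2 - 7*d - 1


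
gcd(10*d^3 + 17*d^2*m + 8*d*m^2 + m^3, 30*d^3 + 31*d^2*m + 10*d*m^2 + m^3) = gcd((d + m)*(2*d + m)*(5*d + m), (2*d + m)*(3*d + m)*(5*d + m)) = 10*d^2 + 7*d*m + m^2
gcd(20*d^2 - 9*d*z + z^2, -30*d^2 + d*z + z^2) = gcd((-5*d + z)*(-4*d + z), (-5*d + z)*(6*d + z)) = -5*d + z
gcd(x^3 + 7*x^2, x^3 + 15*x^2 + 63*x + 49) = x + 7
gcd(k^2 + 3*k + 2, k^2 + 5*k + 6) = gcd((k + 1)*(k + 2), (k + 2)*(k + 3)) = k + 2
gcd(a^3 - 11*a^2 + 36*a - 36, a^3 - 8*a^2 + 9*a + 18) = a^2 - 9*a + 18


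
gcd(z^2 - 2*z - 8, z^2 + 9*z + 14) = z + 2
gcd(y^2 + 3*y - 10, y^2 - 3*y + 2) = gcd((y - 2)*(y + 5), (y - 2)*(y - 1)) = y - 2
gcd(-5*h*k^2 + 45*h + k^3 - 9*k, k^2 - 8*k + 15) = k - 3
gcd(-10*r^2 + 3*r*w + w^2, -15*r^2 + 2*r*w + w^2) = 5*r + w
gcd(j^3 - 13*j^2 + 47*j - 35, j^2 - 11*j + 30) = j - 5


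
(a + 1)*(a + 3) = a^2 + 4*a + 3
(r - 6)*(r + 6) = r^2 - 36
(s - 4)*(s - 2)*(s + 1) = s^3 - 5*s^2 + 2*s + 8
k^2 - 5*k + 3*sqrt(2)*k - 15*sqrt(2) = (k - 5)*(k + 3*sqrt(2))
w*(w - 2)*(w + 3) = w^3 + w^2 - 6*w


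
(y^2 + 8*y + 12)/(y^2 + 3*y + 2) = (y + 6)/(y + 1)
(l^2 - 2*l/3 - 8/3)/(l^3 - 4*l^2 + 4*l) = (l + 4/3)/(l*(l - 2))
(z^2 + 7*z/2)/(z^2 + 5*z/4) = 2*(2*z + 7)/(4*z + 5)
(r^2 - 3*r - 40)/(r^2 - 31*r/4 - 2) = 4*(r + 5)/(4*r + 1)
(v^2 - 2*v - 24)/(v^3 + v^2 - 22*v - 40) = (v - 6)/(v^2 - 3*v - 10)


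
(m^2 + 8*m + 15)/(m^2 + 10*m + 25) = (m + 3)/(m + 5)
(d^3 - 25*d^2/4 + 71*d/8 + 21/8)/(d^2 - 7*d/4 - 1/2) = (2*d^2 - 13*d + 21)/(2*(d - 2))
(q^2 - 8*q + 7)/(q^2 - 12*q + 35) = (q - 1)/(q - 5)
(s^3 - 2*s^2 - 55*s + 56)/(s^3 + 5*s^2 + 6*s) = (s^3 - 2*s^2 - 55*s + 56)/(s*(s^2 + 5*s + 6))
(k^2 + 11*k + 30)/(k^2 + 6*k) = (k + 5)/k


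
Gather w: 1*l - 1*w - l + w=0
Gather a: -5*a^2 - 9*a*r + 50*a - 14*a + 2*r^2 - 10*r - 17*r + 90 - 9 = -5*a^2 + a*(36 - 9*r) + 2*r^2 - 27*r + 81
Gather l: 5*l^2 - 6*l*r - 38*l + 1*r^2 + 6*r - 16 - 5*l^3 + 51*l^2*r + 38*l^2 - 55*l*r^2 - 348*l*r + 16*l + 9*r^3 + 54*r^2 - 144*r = -5*l^3 + l^2*(51*r + 43) + l*(-55*r^2 - 354*r - 22) + 9*r^3 + 55*r^2 - 138*r - 16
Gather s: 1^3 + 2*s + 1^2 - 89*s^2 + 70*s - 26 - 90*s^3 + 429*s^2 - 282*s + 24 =-90*s^3 + 340*s^2 - 210*s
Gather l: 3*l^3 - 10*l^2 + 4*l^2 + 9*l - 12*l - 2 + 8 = 3*l^3 - 6*l^2 - 3*l + 6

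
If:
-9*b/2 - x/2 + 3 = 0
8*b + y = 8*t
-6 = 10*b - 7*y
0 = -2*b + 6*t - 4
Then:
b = 47/71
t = 63/71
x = 3/71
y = 128/71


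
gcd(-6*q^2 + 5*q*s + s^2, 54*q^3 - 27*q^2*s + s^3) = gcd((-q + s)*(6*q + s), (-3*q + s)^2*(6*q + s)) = 6*q + s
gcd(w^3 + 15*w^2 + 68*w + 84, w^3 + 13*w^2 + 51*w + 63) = w + 7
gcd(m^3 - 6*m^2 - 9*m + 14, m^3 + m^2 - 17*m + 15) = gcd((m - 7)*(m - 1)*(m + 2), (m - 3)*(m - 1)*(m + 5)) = m - 1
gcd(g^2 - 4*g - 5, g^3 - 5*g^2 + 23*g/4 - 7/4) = 1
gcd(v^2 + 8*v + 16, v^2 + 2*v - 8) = v + 4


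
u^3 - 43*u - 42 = (u - 7)*(u + 1)*(u + 6)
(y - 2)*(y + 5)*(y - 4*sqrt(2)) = y^3 - 4*sqrt(2)*y^2 + 3*y^2 - 12*sqrt(2)*y - 10*y + 40*sqrt(2)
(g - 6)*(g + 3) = g^2 - 3*g - 18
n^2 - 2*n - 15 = (n - 5)*(n + 3)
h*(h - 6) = h^2 - 6*h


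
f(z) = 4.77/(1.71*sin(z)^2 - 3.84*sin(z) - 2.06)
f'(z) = 4.77*(-3.42*sin(z)*cos(z) + 3.84*cos(z))/(1.71*sin(z)^2 - 3.84*sin(z) - 2.06)^2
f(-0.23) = -4.35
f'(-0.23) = 17.87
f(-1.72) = 1.40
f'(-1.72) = -0.44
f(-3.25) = -1.94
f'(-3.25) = -2.73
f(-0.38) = -11.91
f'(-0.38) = 141.15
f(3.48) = -7.99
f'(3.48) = -62.87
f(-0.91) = 2.34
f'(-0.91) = 4.61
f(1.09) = -1.16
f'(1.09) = 0.10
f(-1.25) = 1.53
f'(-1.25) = 1.09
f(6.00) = -5.59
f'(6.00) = 30.15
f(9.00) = -1.42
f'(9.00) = -0.94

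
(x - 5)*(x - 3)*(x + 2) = x^3 - 6*x^2 - x + 30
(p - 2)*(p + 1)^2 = p^3 - 3*p - 2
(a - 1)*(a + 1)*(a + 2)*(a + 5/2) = a^4 + 9*a^3/2 + 4*a^2 - 9*a/2 - 5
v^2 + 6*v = v*(v + 6)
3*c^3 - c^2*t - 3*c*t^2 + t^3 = (-3*c + t)*(-c + t)*(c + t)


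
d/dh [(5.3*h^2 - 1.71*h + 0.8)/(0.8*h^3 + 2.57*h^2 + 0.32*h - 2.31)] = (-4.24*h^4 + 2.736*h^3 + 4.1707*h^2 - 28.598*h + 3.6941)/(0.64*h^6 + 4.112*h^5 + 7.1169*h^4 - 2.0512*h^3 - 11.771*h^2 - 1.4784*h + 5.3361)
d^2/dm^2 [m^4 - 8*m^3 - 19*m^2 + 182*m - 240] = 12*m^2 - 48*m - 38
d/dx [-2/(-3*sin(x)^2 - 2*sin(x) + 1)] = -4*(3*sin(x) + 1)*cos(x)/(3*sin(x)^2 + 2*sin(x) - 1)^2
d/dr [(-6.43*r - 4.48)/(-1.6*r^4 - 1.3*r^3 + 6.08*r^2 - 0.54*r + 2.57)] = (-30.864*r^4 - 45.39*r^3 + 21.6224*r^2 + 54.4768*r - 18.9443)/(2.56*r^8 + 4.16*r^7 - 17.766*r^6 - 14.08*r^5 + 30.1464*r^4 - 13.2484*r^3 + 31.5428*r^2 - 2.7756*r + 6.6049)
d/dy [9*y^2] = 18*y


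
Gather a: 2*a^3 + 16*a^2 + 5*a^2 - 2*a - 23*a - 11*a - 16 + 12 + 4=2*a^3 + 21*a^2 - 36*a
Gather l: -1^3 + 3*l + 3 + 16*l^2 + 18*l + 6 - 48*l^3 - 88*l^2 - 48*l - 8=-48*l^3 - 72*l^2 - 27*l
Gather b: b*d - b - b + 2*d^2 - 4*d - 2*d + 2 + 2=b*(d - 2) + 2*d^2 - 6*d + 4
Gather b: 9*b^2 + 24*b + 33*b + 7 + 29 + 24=9*b^2 + 57*b + 60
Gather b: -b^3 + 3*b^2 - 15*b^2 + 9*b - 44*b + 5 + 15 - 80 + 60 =-b^3 - 12*b^2 - 35*b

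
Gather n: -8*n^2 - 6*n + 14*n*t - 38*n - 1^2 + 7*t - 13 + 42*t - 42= -8*n^2 + n*(14*t - 44) + 49*t - 56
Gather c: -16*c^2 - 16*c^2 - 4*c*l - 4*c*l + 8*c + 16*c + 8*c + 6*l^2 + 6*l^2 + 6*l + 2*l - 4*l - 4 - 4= -32*c^2 + c*(32 - 8*l) + 12*l^2 + 4*l - 8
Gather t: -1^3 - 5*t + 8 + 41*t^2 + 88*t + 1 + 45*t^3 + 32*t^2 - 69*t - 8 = 45*t^3 + 73*t^2 + 14*t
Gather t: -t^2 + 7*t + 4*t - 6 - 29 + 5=-t^2 + 11*t - 30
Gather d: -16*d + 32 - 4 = 28 - 16*d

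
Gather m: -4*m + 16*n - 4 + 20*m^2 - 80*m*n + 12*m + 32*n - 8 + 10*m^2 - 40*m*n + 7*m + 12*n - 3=30*m^2 + m*(15 - 120*n) + 60*n - 15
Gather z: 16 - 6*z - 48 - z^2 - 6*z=-z^2 - 12*z - 32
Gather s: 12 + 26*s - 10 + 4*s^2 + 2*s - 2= 4*s^2 + 28*s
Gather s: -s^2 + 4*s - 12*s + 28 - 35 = -s^2 - 8*s - 7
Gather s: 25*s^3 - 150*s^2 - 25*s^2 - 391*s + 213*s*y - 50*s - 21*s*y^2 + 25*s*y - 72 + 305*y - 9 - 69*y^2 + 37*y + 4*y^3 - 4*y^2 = 25*s^3 - 175*s^2 + s*(-21*y^2 + 238*y - 441) + 4*y^3 - 73*y^2 + 342*y - 81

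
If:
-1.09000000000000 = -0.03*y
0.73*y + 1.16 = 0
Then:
No Solution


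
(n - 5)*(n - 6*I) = n^2 - 5*n - 6*I*n + 30*I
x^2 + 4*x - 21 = (x - 3)*(x + 7)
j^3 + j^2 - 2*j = j*(j - 1)*(j + 2)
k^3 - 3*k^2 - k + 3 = (k - 3)*(k - 1)*(k + 1)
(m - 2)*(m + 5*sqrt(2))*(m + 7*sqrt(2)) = m^3 - 2*m^2 + 12*sqrt(2)*m^2 - 24*sqrt(2)*m + 70*m - 140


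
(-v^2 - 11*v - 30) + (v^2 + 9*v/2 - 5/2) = -13*v/2 - 65/2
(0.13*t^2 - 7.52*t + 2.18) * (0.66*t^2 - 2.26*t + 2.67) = 0.0858*t^4 - 5.257*t^3 + 18.7811*t^2 - 25.0052*t + 5.8206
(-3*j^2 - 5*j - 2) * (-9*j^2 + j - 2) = 27*j^4 + 42*j^3 + 19*j^2 + 8*j + 4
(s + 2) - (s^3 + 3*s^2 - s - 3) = -s^3 - 3*s^2 + 2*s + 5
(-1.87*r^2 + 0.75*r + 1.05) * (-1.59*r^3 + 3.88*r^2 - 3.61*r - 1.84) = 2.9733*r^5 - 8.4481*r^4 + 7.9912*r^3 + 4.8073*r^2 - 5.1705*r - 1.932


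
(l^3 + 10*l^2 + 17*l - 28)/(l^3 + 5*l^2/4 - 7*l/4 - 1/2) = 4*(l^2 + 11*l + 28)/(4*l^2 + 9*l + 2)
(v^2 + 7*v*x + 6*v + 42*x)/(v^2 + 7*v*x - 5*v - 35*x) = (v + 6)/(v - 5)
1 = 1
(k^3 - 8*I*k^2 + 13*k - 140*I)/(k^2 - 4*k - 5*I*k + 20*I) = (k^2 - 3*I*k + 28)/(k - 4)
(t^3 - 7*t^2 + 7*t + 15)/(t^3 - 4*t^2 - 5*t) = (t - 3)/t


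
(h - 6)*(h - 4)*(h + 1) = h^3 - 9*h^2 + 14*h + 24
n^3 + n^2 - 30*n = n*(n - 5)*(n + 6)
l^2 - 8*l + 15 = (l - 5)*(l - 3)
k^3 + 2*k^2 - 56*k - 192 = (k - 8)*(k + 4)*(k + 6)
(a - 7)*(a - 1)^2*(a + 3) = a^4 - 6*a^3 - 12*a^2 + 38*a - 21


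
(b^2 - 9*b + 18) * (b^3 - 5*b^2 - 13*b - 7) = b^5 - 14*b^4 + 50*b^3 + 20*b^2 - 171*b - 126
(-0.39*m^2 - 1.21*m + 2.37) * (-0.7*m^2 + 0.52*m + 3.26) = 0.273*m^4 + 0.6442*m^3 - 3.5596*m^2 - 2.7122*m + 7.7262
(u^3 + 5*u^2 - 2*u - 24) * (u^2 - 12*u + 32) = u^5 - 7*u^4 - 30*u^3 + 160*u^2 + 224*u - 768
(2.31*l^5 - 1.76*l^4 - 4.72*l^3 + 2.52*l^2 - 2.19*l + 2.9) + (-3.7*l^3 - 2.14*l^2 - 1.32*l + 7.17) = 2.31*l^5 - 1.76*l^4 - 8.42*l^3 + 0.38*l^2 - 3.51*l + 10.07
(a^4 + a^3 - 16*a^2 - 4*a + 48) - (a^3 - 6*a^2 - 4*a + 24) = a^4 - 10*a^2 + 24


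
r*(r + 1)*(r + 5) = r^3 + 6*r^2 + 5*r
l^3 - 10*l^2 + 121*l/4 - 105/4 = (l - 5)*(l - 7/2)*(l - 3/2)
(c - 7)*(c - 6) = c^2 - 13*c + 42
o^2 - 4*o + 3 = (o - 3)*(o - 1)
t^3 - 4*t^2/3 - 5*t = t*(t - 3)*(t + 5/3)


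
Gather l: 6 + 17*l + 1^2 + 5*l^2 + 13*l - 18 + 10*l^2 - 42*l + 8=15*l^2 - 12*l - 3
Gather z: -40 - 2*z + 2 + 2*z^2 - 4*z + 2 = 2*z^2 - 6*z - 36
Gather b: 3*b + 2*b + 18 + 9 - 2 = 5*b + 25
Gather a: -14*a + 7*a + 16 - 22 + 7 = 1 - 7*a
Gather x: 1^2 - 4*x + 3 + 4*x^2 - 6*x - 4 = 4*x^2 - 10*x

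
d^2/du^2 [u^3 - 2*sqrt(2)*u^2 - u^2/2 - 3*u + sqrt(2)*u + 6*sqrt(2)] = 6*u - 4*sqrt(2) - 1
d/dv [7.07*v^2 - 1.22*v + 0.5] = 14.14*v - 1.22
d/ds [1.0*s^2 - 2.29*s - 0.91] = 2.0*s - 2.29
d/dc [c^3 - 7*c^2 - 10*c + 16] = 3*c^2 - 14*c - 10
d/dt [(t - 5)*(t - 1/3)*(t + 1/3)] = 3*t^2 - 10*t - 1/9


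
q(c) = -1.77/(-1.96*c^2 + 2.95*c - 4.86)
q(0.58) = 0.46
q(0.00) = 0.36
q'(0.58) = 0.08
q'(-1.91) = 0.06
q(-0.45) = 0.27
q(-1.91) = 0.10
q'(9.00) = -0.00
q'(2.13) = -0.17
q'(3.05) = -0.08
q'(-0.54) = 0.18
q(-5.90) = 0.02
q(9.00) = 0.01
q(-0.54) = 0.25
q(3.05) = 0.13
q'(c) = -1.77*(3.92*c - 2.95)/(-1.96*c^2 + 2.95*c - 4.86)^2 = (5.2215 - 6.9384*c)/(1.96*c^2 - 2.95*c + 4.86)^2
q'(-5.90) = 0.01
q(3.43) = 0.10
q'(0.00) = 0.22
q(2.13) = 0.24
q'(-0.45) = 0.19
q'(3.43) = -0.06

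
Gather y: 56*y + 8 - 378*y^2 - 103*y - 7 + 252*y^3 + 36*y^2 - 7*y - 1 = 252*y^3 - 342*y^2 - 54*y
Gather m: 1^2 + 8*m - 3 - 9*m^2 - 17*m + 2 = -9*m^2 - 9*m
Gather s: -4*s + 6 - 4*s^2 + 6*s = -4*s^2 + 2*s + 6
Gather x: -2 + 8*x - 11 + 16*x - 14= 24*x - 27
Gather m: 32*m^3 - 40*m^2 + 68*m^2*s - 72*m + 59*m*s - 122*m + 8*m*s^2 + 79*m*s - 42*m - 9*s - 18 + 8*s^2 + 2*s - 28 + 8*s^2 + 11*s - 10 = 32*m^3 + m^2*(68*s - 40) + m*(8*s^2 + 138*s - 236) + 16*s^2 + 4*s - 56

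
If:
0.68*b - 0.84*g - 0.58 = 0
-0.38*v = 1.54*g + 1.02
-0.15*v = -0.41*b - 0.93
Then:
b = -1.01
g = -1.51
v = 3.43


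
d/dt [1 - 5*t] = -5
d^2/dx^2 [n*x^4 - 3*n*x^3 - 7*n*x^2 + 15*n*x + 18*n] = 2*n*(6*x^2 - 9*x - 7)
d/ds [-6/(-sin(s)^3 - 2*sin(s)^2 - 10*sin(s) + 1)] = 6*(-4*sin(s) + 3*cos(s)^2 - 13)*cos(s)/(sin(s)^3 + 2*sin(s)^2 + 10*sin(s) - 1)^2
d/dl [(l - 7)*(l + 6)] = 2*l - 1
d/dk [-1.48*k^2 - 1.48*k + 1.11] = -2.96*k - 1.48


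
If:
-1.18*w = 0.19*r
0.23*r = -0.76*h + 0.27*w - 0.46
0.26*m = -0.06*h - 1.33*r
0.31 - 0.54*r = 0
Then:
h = -0.81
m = -2.75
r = 0.57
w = -0.09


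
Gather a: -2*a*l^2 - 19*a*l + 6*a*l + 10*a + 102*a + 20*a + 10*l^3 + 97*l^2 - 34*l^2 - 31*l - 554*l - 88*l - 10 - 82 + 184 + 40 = a*(-2*l^2 - 13*l + 132) + 10*l^3 + 63*l^2 - 673*l + 132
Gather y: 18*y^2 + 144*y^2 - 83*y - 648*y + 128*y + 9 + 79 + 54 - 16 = 162*y^2 - 603*y + 126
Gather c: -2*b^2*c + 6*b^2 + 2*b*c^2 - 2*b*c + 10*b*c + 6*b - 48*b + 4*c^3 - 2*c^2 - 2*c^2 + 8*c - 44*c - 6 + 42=6*b^2 - 42*b + 4*c^3 + c^2*(2*b - 4) + c*(-2*b^2 + 8*b - 36) + 36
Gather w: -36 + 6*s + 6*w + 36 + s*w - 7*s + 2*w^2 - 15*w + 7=-s + 2*w^2 + w*(s - 9) + 7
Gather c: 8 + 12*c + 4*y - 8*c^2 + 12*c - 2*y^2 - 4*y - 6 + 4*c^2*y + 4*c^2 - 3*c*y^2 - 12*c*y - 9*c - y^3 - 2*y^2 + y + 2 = c^2*(4*y - 4) + c*(-3*y^2 - 12*y + 15) - y^3 - 4*y^2 + y + 4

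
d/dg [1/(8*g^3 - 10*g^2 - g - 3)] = (-24*g^2 + 20*g + 1)/(-8*g^3 + 10*g^2 + g + 3)^2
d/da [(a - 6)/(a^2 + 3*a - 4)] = (-a^2 + 12*a + 14)/(a^4 + 6*a^3 + a^2 - 24*a + 16)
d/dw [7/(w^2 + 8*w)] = 14*(-w - 4)/(w^2*(w + 8)^2)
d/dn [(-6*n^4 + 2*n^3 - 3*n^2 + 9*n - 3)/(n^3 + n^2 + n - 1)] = (-6*n^6 - 12*n^5 - 13*n^4 + 10*n^3 - 9*n^2 + 12*n - 6)/(n^6 + 2*n^5 + 3*n^4 - n^2 - 2*n + 1)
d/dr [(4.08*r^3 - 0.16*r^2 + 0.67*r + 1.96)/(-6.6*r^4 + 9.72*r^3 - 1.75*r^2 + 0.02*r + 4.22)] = (26.928*r^6 - 2.11200000000002*r^5 + 7.6812*r^4 + 38.8824*r^3 - 4.33150000000001*r^2 + 5.5096*r + 2.7882)/(43.56*r^8 - 128.304*r^7 + 117.5784*r^6 - 34.284*r^5 - 52.2527*r^4 + 81.9668*r^3 - 14.7696*r^2 + 0.1688*r + 17.8084)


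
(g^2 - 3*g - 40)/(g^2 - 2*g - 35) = (g - 8)/(g - 7)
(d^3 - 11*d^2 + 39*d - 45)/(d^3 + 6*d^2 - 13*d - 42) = (d^2 - 8*d + 15)/(d^2 + 9*d + 14)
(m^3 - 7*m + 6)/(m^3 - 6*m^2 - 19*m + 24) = (m - 2)/(m - 8)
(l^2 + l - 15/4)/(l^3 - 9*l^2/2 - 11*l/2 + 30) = (l - 3/2)/(l^2 - 7*l + 12)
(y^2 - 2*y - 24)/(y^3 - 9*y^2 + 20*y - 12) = (y + 4)/(y^2 - 3*y + 2)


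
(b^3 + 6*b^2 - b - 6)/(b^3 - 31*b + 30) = (b + 1)/(b - 5)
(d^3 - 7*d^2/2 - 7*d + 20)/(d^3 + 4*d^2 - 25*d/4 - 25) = 2*(d^2 - 6*d + 8)/(2*d^2 + 3*d - 20)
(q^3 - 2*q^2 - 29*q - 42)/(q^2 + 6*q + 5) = (q^3 - 2*q^2 - 29*q - 42)/(q^2 + 6*q + 5)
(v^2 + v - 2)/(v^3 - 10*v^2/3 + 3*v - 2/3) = 3*(v + 2)/(3*v^2 - 7*v + 2)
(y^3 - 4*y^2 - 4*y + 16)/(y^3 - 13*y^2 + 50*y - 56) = (y + 2)/(y - 7)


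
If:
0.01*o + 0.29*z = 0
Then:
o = -29.0*z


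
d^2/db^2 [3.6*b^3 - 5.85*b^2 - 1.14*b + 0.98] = 21.6*b - 11.7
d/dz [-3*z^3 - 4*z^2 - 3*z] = -9*z^2 - 8*z - 3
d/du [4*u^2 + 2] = 8*u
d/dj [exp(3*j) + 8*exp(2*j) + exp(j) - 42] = (3*exp(2*j) + 16*exp(j) + 1)*exp(j)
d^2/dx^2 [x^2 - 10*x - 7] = 2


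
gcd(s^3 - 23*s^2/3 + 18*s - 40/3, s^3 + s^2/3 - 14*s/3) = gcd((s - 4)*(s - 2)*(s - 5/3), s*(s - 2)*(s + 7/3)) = s - 2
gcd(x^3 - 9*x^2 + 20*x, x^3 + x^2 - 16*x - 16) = x - 4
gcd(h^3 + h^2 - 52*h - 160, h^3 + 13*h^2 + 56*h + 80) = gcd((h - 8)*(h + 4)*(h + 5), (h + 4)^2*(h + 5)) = h^2 + 9*h + 20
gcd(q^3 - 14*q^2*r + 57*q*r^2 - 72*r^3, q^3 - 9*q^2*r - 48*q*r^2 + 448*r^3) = q - 8*r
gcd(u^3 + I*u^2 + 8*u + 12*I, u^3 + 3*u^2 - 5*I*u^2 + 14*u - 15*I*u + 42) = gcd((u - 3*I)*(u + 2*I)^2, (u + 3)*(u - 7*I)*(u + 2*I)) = u + 2*I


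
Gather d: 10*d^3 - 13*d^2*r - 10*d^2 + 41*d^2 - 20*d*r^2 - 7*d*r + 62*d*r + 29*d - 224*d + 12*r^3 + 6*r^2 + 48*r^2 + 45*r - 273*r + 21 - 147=10*d^3 + d^2*(31 - 13*r) + d*(-20*r^2 + 55*r - 195) + 12*r^3 + 54*r^2 - 228*r - 126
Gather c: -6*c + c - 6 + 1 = -5*c - 5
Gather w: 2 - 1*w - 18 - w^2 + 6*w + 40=-w^2 + 5*w + 24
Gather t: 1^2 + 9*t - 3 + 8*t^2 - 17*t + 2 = 8*t^2 - 8*t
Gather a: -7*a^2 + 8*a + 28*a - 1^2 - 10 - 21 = -7*a^2 + 36*a - 32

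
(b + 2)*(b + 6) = b^2 + 8*b + 12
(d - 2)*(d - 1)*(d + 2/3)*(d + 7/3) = d^4 - 49*d^2/9 + 4*d/3 + 28/9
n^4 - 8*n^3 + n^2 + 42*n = n*(n - 7)*(n - 3)*(n + 2)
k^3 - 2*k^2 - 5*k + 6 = (k - 3)*(k - 1)*(k + 2)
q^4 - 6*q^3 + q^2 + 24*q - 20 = (q - 5)*(q - 2)*(q - 1)*(q + 2)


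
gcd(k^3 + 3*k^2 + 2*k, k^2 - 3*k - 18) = 1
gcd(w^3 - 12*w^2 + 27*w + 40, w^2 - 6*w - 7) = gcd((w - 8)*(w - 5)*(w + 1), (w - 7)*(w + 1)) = w + 1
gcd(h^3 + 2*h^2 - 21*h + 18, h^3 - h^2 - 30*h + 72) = h^2 + 3*h - 18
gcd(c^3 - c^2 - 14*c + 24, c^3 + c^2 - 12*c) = c^2 + c - 12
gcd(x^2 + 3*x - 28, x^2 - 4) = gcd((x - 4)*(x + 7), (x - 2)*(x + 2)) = 1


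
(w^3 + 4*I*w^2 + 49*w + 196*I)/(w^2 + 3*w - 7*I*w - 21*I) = (w^2 + 11*I*w - 28)/(w + 3)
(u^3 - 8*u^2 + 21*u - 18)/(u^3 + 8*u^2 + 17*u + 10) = (u^3 - 8*u^2 + 21*u - 18)/(u^3 + 8*u^2 + 17*u + 10)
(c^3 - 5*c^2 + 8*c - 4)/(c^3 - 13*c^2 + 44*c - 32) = (c^2 - 4*c + 4)/(c^2 - 12*c + 32)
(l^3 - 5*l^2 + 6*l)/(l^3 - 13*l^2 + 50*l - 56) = l*(l - 3)/(l^2 - 11*l + 28)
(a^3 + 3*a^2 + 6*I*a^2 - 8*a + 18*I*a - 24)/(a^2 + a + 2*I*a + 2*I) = (a^2 + a*(3 + 4*I) + 12*I)/(a + 1)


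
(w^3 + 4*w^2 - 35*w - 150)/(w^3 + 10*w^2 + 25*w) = (w - 6)/w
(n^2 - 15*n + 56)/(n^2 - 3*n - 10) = (-n^2 + 15*n - 56)/(-n^2 + 3*n + 10)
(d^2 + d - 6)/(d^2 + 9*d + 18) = (d - 2)/(d + 6)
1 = 1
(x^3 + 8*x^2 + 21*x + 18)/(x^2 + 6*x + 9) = x + 2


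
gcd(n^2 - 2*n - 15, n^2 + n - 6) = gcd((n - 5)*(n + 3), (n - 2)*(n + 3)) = n + 3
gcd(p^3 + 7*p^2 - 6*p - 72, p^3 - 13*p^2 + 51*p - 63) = p - 3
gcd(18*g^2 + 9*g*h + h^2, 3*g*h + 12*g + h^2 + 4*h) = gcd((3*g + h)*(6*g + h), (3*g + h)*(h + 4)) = 3*g + h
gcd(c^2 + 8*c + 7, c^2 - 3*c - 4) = c + 1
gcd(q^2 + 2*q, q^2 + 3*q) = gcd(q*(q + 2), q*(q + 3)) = q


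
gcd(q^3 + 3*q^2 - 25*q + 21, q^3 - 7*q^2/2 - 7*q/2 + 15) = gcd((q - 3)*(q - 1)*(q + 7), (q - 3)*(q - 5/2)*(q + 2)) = q - 3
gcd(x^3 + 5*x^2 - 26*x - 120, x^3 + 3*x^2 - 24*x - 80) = x^2 - x - 20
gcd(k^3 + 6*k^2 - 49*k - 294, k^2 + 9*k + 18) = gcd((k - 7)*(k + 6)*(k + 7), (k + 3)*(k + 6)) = k + 6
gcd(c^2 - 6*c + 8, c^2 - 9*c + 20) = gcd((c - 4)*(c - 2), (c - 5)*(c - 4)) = c - 4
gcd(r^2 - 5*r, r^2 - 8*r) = r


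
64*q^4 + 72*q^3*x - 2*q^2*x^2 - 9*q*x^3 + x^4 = (-8*q + x)*(-4*q + x)*(q + x)*(2*q + x)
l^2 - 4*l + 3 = (l - 3)*(l - 1)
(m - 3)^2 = m^2 - 6*m + 9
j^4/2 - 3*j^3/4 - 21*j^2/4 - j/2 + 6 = (j/2 + 1)*(j - 4)*(j - 1)*(j + 3/2)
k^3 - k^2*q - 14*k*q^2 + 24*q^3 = (k - 3*q)*(k - 2*q)*(k + 4*q)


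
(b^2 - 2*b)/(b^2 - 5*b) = (b - 2)/(b - 5)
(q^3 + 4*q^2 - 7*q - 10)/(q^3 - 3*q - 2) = (q + 5)/(q + 1)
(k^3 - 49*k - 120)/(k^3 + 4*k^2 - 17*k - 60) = (k - 8)/(k - 4)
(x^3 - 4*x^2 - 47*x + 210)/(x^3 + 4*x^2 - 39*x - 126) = (x - 5)/(x + 3)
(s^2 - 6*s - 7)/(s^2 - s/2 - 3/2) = 2*(s - 7)/(2*s - 3)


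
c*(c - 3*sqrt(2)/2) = c^2 - 3*sqrt(2)*c/2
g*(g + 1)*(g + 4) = g^3 + 5*g^2 + 4*g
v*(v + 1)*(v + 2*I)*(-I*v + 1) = -I*v^4 + 3*v^3 - I*v^3 + 3*v^2 + 2*I*v^2 + 2*I*v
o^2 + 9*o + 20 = (o + 4)*(o + 5)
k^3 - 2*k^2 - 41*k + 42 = (k - 7)*(k - 1)*(k + 6)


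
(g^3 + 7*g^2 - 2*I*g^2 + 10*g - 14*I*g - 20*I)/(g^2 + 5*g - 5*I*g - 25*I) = (g^2 + 2*g*(1 - I) - 4*I)/(g - 5*I)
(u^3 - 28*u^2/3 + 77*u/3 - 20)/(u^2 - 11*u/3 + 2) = (3*u^2 - 19*u + 20)/(3*u - 2)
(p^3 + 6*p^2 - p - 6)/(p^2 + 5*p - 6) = p + 1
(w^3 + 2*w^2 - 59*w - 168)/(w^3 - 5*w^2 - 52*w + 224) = (w + 3)/(w - 4)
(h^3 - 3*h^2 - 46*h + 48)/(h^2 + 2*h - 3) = (h^2 - 2*h - 48)/(h + 3)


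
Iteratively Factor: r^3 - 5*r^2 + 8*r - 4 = (r - 1)*(r^2 - 4*r + 4) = (r - 2)*(r - 1)*(r - 2)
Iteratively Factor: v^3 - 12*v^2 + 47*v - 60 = (v - 4)*(v^2 - 8*v + 15) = (v - 5)*(v - 4)*(v - 3)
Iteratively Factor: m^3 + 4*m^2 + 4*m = (m + 2)*(m^2 + 2*m) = (m + 2)^2*(m)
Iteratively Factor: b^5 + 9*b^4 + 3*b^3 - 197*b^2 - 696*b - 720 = (b + 3)*(b^4 + 6*b^3 - 15*b^2 - 152*b - 240) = (b + 3)*(b + 4)*(b^3 + 2*b^2 - 23*b - 60) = (b - 5)*(b + 3)*(b + 4)*(b^2 + 7*b + 12) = (b - 5)*(b + 3)^2*(b + 4)*(b + 4)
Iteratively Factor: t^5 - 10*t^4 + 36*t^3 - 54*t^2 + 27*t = (t - 3)*(t^4 - 7*t^3 + 15*t^2 - 9*t) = (t - 3)^2*(t^3 - 4*t^2 + 3*t) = (t - 3)^3*(t^2 - t) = t*(t - 3)^3*(t - 1)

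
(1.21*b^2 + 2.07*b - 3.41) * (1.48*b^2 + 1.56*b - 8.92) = 1.7908*b^4 + 4.9512*b^3 - 12.6108*b^2 - 23.784*b + 30.4172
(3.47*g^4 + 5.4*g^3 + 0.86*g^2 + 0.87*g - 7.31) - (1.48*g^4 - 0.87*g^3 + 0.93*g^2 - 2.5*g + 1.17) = 1.99*g^4 + 6.27*g^3 - 0.0700000000000001*g^2 + 3.37*g - 8.48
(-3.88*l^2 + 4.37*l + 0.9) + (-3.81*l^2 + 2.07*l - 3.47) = -7.69*l^2 + 6.44*l - 2.57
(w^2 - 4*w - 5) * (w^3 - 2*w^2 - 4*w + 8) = w^5 - 6*w^4 - w^3 + 34*w^2 - 12*w - 40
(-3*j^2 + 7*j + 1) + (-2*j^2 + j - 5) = -5*j^2 + 8*j - 4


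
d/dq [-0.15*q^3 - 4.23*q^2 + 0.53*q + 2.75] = -0.45*q^2 - 8.46*q + 0.53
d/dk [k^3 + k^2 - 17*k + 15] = 3*k^2 + 2*k - 17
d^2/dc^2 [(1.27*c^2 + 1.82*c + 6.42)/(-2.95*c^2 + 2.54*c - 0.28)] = (-50.70932*c^3 - 328.92618*c^2 + 297.65028*c - 75.020608)/(25.672375*c^6 - 66.31305*c^5 + 64.40676*c^4 - 28.975304*c^3 + 6.113184*c^2 - 0.597408*c + 0.021952)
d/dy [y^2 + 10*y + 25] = 2*y + 10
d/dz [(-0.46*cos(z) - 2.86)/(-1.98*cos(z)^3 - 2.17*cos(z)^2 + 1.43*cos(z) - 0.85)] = (1.8216*cos(z)^3 + 17.9866*cos(z)^2 + 12.4124*cos(z) - 4.4808)*sin(z)/(3.9204*cos(z)^6 + 8.5932*cos(z)^5 - 0.9539*cos(z)^4 - 2.8402*cos(z)^3 + 5.7339*cos(z)^2 - 2.431*cos(z) + 0.7225)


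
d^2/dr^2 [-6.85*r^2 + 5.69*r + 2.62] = -13.7000000000000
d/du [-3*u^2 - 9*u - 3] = -6*u - 9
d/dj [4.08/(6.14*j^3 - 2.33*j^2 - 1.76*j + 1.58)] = (-75.1536*j^2 + 19.0128*j + 7.1808)/(6.14*j^3 - 2.33*j^2 - 1.76*j + 1.58)^2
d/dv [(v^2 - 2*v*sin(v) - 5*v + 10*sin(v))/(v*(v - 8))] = (-2*v^3*cos(v) + 2*v^2*sin(v) + 26*v^2*cos(v) - 3*v^2 - 20*v*sin(v) - 80*v*cos(v) + 80*sin(v))/(v^2*(v^2 - 16*v + 64))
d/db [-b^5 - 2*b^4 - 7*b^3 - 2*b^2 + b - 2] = -5*b^4 - 8*b^3 - 21*b^2 - 4*b + 1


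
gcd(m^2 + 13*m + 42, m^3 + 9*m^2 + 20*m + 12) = m + 6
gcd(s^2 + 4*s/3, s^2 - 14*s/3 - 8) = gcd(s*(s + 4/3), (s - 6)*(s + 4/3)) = s + 4/3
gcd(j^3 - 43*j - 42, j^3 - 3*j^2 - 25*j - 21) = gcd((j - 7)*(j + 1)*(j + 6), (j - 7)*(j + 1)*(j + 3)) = j^2 - 6*j - 7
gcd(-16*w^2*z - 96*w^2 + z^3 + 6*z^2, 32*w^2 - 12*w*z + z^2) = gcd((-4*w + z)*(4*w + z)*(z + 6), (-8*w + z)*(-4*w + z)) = -4*w + z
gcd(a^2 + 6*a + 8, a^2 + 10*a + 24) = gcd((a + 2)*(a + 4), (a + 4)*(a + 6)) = a + 4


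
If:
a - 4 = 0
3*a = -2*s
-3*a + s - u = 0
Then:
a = 4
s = -6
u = -18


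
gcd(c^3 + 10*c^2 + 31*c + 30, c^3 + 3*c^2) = c + 3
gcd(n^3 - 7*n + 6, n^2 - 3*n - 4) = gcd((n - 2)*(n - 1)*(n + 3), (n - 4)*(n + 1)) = 1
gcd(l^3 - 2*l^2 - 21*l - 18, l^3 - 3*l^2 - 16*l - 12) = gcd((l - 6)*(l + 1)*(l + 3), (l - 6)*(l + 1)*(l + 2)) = l^2 - 5*l - 6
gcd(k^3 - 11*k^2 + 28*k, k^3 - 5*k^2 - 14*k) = k^2 - 7*k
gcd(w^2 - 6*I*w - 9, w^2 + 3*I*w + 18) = w - 3*I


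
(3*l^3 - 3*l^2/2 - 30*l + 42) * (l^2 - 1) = 3*l^5 - 3*l^4/2 - 33*l^3 + 87*l^2/2 + 30*l - 42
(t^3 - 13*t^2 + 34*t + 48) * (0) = 0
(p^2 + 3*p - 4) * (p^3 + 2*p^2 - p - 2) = p^5 + 5*p^4 + p^3 - 13*p^2 - 2*p + 8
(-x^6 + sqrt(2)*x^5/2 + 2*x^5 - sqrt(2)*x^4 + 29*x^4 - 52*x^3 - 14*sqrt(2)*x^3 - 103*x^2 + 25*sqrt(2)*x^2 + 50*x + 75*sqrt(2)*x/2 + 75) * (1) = -x^6 + sqrt(2)*x^5/2 + 2*x^5 - sqrt(2)*x^4 + 29*x^4 - 52*x^3 - 14*sqrt(2)*x^3 - 103*x^2 + 25*sqrt(2)*x^2 + 50*x + 75*sqrt(2)*x/2 + 75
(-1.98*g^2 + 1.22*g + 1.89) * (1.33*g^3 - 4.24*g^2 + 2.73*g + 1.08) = -2.6334*g^5 + 10.0178*g^4 - 8.0645*g^3 - 6.8214*g^2 + 6.4773*g + 2.0412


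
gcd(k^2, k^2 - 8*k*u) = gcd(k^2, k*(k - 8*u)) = k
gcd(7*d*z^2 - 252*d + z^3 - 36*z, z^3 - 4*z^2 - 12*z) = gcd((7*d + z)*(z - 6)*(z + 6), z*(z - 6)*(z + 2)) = z - 6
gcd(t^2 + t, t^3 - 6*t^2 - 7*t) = t^2 + t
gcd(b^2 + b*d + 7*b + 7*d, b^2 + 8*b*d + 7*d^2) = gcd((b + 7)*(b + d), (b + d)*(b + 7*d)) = b + d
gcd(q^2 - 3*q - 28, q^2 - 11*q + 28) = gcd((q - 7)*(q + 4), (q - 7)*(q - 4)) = q - 7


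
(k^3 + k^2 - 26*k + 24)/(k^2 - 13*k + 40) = (k^3 + k^2 - 26*k + 24)/(k^2 - 13*k + 40)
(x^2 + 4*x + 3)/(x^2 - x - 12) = (x + 1)/(x - 4)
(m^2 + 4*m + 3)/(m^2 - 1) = (m + 3)/(m - 1)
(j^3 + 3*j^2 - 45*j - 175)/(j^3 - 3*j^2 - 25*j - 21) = (j^2 + 10*j + 25)/(j^2 + 4*j + 3)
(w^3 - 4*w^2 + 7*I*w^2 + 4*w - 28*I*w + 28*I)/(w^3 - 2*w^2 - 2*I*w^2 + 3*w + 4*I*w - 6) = (w^2 + w*(-2 + 7*I) - 14*I)/(w^2 - 2*I*w + 3)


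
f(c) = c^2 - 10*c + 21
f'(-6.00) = -22.00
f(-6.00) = 117.00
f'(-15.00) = -40.00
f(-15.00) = 396.00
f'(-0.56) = -11.12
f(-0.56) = 26.91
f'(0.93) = -8.14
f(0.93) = 12.56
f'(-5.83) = -21.66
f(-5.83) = 113.29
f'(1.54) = -6.92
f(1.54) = 7.97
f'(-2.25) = -14.50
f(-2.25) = 48.56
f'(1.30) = -7.40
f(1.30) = 9.69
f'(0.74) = -8.52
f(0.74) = 14.15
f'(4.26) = -1.48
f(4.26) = -3.45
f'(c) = 2*c - 10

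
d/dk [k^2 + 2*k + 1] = 2*k + 2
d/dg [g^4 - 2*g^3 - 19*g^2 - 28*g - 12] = 4*g^3 - 6*g^2 - 38*g - 28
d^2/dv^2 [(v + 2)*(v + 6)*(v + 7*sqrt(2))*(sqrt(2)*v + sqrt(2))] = 12*sqrt(2)*v^2 + 54*sqrt(2)*v + 84*v + 40*sqrt(2) + 252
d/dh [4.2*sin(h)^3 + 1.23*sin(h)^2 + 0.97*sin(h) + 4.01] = (12.6*sin(h)^2 + 2.46*sin(h) + 0.97)*cos(h)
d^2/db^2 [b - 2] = 0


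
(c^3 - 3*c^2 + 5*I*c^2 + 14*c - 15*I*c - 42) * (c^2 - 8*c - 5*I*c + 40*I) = c^5 - 11*c^4 + 63*c^3 - 429*c^2 - 70*I*c^2 + 936*c + 770*I*c - 1680*I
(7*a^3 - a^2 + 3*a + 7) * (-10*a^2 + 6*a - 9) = -70*a^5 + 52*a^4 - 99*a^3 - 43*a^2 + 15*a - 63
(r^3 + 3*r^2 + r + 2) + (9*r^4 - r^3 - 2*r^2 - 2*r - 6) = 9*r^4 + r^2 - r - 4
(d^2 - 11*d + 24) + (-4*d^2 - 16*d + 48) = -3*d^2 - 27*d + 72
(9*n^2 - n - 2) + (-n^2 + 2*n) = 8*n^2 + n - 2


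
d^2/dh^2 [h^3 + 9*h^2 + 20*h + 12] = 6*h + 18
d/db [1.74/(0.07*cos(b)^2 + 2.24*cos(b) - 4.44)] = (0.2436*cos(b) + 3.8976)*sin(b)/(0.07*cos(b)^2 + 2.24*cos(b) - 4.44)^2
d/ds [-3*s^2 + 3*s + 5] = 3 - 6*s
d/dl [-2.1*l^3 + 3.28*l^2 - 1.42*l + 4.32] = -6.3*l^2 + 6.56*l - 1.42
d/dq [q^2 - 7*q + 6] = 2*q - 7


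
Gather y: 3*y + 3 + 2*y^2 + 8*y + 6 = 2*y^2 + 11*y + 9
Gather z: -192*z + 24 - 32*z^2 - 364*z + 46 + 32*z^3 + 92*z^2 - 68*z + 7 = 32*z^3 + 60*z^2 - 624*z + 77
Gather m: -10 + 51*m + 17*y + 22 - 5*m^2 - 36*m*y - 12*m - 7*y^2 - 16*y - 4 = -5*m^2 + m*(39 - 36*y) - 7*y^2 + y + 8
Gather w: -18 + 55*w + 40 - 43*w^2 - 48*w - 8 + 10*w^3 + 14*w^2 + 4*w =10*w^3 - 29*w^2 + 11*w + 14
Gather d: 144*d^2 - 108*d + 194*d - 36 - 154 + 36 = 144*d^2 + 86*d - 154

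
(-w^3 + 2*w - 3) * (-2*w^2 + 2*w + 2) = 2*w^5 - 2*w^4 - 6*w^3 + 10*w^2 - 2*w - 6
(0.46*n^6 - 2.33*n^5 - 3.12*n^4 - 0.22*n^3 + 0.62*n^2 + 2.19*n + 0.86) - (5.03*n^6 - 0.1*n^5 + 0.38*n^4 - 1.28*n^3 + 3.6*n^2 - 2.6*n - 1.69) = -4.57*n^6 - 2.23*n^5 - 3.5*n^4 + 1.06*n^3 - 2.98*n^2 + 4.79*n + 2.55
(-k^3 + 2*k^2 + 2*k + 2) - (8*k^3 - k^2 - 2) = -9*k^3 + 3*k^2 + 2*k + 4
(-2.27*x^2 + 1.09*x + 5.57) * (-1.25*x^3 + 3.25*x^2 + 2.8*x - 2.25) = 2.8375*x^5 - 8.74*x^4 - 9.776*x^3 + 26.262*x^2 + 13.1435*x - 12.5325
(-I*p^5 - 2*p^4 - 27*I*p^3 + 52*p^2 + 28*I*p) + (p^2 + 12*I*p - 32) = -I*p^5 - 2*p^4 - 27*I*p^3 + 53*p^2 + 40*I*p - 32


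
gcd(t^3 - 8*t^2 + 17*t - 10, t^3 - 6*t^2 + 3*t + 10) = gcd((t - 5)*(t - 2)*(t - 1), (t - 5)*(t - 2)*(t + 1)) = t^2 - 7*t + 10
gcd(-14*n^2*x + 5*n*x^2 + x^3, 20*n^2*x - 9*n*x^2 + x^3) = x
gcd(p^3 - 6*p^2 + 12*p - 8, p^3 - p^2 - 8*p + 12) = p^2 - 4*p + 4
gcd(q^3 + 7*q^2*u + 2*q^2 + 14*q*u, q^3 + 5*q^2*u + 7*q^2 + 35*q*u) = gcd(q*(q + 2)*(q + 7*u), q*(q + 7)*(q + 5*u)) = q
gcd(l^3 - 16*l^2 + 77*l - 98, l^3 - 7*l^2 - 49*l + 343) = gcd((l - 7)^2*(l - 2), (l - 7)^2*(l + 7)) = l^2 - 14*l + 49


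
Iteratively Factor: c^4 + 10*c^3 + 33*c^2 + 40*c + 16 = (c + 1)*(c^3 + 9*c^2 + 24*c + 16) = (c + 1)*(c + 4)*(c^2 + 5*c + 4) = (c + 1)^2*(c + 4)*(c + 4)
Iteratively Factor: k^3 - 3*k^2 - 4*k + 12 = (k - 3)*(k^2 - 4) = (k - 3)*(k + 2)*(k - 2)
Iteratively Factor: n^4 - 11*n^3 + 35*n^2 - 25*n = (n - 1)*(n^3 - 10*n^2 + 25*n) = n*(n - 1)*(n^2 - 10*n + 25) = n*(n - 5)*(n - 1)*(n - 5)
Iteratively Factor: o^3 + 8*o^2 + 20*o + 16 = (o + 2)*(o^2 + 6*o + 8) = (o + 2)*(o + 4)*(o + 2)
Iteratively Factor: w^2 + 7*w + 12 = (w + 3)*(w + 4)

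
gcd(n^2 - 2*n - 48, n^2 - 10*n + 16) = n - 8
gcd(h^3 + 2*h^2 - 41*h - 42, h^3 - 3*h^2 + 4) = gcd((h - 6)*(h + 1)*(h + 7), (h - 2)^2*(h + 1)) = h + 1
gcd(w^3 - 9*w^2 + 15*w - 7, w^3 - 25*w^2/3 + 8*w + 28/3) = w - 7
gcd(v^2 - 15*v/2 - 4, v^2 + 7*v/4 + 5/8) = v + 1/2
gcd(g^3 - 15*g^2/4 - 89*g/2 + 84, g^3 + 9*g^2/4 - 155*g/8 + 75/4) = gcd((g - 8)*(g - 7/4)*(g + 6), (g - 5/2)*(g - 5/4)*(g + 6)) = g + 6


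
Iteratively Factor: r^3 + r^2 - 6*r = (r - 2)*(r^2 + 3*r) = (r - 2)*(r + 3)*(r)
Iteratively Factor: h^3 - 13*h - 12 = (h + 3)*(h^2 - 3*h - 4) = (h + 1)*(h + 3)*(h - 4)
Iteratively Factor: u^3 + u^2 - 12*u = (u - 3)*(u^2 + 4*u) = (u - 3)*(u + 4)*(u)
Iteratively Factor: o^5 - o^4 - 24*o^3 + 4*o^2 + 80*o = (o - 5)*(o^4 + 4*o^3 - 4*o^2 - 16*o) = o*(o - 5)*(o^3 + 4*o^2 - 4*o - 16) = o*(o - 5)*(o + 4)*(o^2 - 4) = o*(o - 5)*(o + 2)*(o + 4)*(o - 2)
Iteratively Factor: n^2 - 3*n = (n - 3)*(n)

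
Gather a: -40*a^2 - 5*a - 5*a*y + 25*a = -40*a^2 + a*(20 - 5*y)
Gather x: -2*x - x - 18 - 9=-3*x - 27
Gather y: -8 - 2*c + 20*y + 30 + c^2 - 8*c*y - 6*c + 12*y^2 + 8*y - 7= c^2 - 8*c + 12*y^2 + y*(28 - 8*c) + 15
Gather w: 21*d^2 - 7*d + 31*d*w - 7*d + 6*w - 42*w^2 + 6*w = 21*d^2 - 14*d - 42*w^2 + w*(31*d + 12)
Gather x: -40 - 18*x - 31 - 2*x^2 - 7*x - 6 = -2*x^2 - 25*x - 77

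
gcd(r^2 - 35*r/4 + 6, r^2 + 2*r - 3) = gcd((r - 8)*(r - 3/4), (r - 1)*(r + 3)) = 1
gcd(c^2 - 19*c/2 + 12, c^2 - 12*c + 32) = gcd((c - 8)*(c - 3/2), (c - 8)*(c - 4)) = c - 8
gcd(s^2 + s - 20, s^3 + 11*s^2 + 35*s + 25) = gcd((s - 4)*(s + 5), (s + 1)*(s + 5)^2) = s + 5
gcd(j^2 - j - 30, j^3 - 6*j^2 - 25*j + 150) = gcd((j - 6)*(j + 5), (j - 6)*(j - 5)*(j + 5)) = j^2 - j - 30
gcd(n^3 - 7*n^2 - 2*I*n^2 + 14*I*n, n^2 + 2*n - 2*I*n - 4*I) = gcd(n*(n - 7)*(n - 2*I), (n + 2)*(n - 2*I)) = n - 2*I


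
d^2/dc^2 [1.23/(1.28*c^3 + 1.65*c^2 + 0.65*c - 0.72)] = (-(9.4464*c + 4.059)*(1.28*c^3 + 1.65*c^2 + 0.65*c - 0.72) + 1.23*(3.84*c^2 + 3.3*c + 0.65)*(7.68*c^2 + 6.6*c + 1.3))/(1.28*c^3 + 1.65*c^2 + 0.65*c - 0.72)^3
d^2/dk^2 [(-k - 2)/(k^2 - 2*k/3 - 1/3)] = 6*(4*(k + 2)*(3*k - 1)^2 + (9*k + 4)*(-3*k^2 + 2*k + 1))/(-3*k^2 + 2*k + 1)^3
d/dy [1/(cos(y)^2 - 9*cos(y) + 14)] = (2*cos(y) - 9)*sin(y)/(cos(y)^2 - 9*cos(y) + 14)^2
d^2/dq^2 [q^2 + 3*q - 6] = 2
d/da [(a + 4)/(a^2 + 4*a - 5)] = (a^2 + 4*a - 2*(a + 2)*(a + 4) - 5)/(a^2 + 4*a - 5)^2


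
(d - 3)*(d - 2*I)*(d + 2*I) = d^3 - 3*d^2 + 4*d - 12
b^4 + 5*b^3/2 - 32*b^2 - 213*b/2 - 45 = (b - 6)*(b + 1/2)*(b + 3)*(b + 5)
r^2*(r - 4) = r^3 - 4*r^2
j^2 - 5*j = j*(j - 5)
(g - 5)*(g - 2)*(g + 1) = g^3 - 6*g^2 + 3*g + 10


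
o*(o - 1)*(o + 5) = o^3 + 4*o^2 - 5*o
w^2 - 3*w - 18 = (w - 6)*(w + 3)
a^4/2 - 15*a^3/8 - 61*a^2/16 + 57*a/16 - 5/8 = (a/2 + 1)*(a - 5)*(a - 1/2)*(a - 1/4)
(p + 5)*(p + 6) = p^2 + 11*p + 30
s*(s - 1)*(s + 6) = s^3 + 5*s^2 - 6*s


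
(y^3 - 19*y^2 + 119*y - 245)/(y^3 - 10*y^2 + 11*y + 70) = (y - 7)/(y + 2)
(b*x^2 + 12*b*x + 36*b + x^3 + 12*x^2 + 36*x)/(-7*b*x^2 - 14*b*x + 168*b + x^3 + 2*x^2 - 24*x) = (b*x + 6*b + x^2 + 6*x)/(-7*b*x + 28*b + x^2 - 4*x)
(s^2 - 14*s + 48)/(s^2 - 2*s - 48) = (s - 6)/(s + 6)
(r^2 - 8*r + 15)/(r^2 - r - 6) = (r - 5)/(r + 2)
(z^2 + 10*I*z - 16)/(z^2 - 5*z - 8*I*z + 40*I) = (z^2 + 10*I*z - 16)/(z^2 - 5*z - 8*I*z + 40*I)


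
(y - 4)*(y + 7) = y^2 + 3*y - 28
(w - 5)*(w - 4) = w^2 - 9*w + 20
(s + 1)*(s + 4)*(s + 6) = s^3 + 11*s^2 + 34*s + 24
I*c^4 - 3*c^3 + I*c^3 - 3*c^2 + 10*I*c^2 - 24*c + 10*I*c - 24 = (c - 3*I)*(c + 2*I)*(c + 4*I)*(I*c + I)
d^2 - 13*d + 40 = (d - 8)*(d - 5)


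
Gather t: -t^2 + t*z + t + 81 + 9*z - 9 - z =-t^2 + t*(z + 1) + 8*z + 72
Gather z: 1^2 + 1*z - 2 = z - 1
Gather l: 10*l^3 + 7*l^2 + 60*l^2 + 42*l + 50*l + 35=10*l^3 + 67*l^2 + 92*l + 35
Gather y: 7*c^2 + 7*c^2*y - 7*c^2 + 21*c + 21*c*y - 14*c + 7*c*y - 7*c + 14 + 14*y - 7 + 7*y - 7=y*(7*c^2 + 28*c + 21)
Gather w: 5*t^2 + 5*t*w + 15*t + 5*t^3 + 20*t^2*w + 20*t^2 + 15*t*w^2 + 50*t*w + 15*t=5*t^3 + 25*t^2 + 15*t*w^2 + 30*t + w*(20*t^2 + 55*t)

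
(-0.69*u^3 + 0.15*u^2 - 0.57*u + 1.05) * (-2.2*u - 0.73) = 1.518*u^4 + 0.1737*u^3 + 1.1445*u^2 - 1.8939*u - 0.7665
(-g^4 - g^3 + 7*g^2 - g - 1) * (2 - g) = g^5 - g^4 - 9*g^3 + 15*g^2 - g - 2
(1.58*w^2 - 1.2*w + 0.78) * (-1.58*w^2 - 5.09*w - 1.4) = -2.4964*w^4 - 6.1462*w^3 + 2.6636*w^2 - 2.2902*w - 1.092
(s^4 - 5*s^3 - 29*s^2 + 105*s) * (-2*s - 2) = -2*s^5 + 8*s^4 + 68*s^3 - 152*s^2 - 210*s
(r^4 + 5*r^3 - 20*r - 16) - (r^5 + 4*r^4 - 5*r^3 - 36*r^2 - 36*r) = -r^5 - 3*r^4 + 10*r^3 + 36*r^2 + 16*r - 16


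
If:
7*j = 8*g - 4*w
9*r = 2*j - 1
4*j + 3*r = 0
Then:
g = w/2 + 1/16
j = 1/14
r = -2/21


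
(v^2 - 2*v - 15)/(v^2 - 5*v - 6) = (-v^2 + 2*v + 15)/(-v^2 + 5*v + 6)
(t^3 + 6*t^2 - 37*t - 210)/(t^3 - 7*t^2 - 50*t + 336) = (t + 5)/(t - 8)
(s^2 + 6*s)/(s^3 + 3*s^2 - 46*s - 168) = s/(s^2 - 3*s - 28)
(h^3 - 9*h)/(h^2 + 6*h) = (h^2 - 9)/(h + 6)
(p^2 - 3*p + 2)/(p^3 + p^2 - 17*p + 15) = (p - 2)/(p^2 + 2*p - 15)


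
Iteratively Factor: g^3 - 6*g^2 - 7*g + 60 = (g + 3)*(g^2 - 9*g + 20) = (g - 5)*(g + 3)*(g - 4)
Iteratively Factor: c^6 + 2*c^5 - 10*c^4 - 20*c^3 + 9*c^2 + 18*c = (c + 3)*(c^5 - c^4 - 7*c^3 + c^2 + 6*c) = c*(c + 3)*(c^4 - c^3 - 7*c^2 + c + 6) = c*(c + 2)*(c + 3)*(c^3 - 3*c^2 - c + 3) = c*(c - 1)*(c + 2)*(c + 3)*(c^2 - 2*c - 3) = c*(c - 3)*(c - 1)*(c + 2)*(c + 3)*(c + 1)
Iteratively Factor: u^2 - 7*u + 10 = (u - 5)*(u - 2)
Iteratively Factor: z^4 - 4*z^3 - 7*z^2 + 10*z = (z + 2)*(z^3 - 6*z^2 + 5*z) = (z - 1)*(z + 2)*(z^2 - 5*z) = (z - 5)*(z - 1)*(z + 2)*(z)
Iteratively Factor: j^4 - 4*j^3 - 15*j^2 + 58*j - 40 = (j + 4)*(j^3 - 8*j^2 + 17*j - 10) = (j - 5)*(j + 4)*(j^2 - 3*j + 2) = (j - 5)*(j - 1)*(j + 4)*(j - 2)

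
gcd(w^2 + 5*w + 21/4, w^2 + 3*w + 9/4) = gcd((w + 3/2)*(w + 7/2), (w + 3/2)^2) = w + 3/2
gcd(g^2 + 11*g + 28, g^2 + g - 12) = g + 4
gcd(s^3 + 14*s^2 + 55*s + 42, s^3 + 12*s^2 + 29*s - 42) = s^2 + 13*s + 42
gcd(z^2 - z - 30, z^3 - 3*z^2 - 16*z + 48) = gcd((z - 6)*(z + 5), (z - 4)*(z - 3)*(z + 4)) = 1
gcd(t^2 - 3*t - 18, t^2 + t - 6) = t + 3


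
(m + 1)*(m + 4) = m^2 + 5*m + 4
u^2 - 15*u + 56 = (u - 8)*(u - 7)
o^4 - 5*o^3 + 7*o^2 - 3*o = o*(o - 3)*(o - 1)^2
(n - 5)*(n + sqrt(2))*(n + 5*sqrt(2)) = n^3 - 5*n^2 + 6*sqrt(2)*n^2 - 30*sqrt(2)*n + 10*n - 50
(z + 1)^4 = z^4 + 4*z^3 + 6*z^2 + 4*z + 1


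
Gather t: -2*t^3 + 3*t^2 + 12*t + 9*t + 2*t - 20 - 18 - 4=-2*t^3 + 3*t^2 + 23*t - 42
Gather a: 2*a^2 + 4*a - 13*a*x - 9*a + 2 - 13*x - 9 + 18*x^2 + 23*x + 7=2*a^2 + a*(-13*x - 5) + 18*x^2 + 10*x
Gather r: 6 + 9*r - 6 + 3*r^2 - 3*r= 3*r^2 + 6*r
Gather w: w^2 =w^2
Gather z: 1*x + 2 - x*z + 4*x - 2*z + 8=5*x + z*(-x - 2) + 10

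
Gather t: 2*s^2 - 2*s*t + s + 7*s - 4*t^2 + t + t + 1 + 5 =2*s^2 + 8*s - 4*t^2 + t*(2 - 2*s) + 6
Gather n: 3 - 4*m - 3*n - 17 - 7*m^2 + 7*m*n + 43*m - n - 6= -7*m^2 + 39*m + n*(7*m - 4) - 20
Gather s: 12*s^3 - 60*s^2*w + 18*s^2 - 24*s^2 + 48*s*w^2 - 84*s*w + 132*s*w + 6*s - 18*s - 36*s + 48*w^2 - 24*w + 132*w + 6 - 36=12*s^3 + s^2*(-60*w - 6) + s*(48*w^2 + 48*w - 48) + 48*w^2 + 108*w - 30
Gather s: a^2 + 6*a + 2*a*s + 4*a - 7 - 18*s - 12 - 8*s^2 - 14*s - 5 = a^2 + 10*a - 8*s^2 + s*(2*a - 32) - 24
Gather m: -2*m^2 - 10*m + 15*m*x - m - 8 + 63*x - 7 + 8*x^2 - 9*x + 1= -2*m^2 + m*(15*x - 11) + 8*x^2 + 54*x - 14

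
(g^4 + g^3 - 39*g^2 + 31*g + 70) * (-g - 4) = -g^5 - 5*g^4 + 35*g^3 + 125*g^2 - 194*g - 280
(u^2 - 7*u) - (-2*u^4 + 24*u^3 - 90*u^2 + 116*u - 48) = 2*u^4 - 24*u^3 + 91*u^2 - 123*u + 48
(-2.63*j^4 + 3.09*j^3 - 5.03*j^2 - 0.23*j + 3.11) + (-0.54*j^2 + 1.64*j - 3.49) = -2.63*j^4 + 3.09*j^3 - 5.57*j^2 + 1.41*j - 0.38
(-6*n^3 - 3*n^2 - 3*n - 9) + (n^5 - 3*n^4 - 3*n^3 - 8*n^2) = n^5 - 3*n^4 - 9*n^3 - 11*n^2 - 3*n - 9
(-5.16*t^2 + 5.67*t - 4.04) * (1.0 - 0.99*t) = 5.1084*t^3 - 10.7733*t^2 + 9.6696*t - 4.04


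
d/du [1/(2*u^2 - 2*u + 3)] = 2*(1 - 2*u)/(2*u^2 - 2*u + 3)^2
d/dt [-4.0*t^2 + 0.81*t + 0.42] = 0.81 - 8.0*t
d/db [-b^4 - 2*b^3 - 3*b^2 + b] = -4*b^3 - 6*b^2 - 6*b + 1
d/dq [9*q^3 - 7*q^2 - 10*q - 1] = 27*q^2 - 14*q - 10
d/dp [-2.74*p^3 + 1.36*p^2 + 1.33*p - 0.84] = -8.22*p^2 + 2.72*p + 1.33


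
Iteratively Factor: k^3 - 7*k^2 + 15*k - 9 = (k - 1)*(k^2 - 6*k + 9) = (k - 3)*(k - 1)*(k - 3)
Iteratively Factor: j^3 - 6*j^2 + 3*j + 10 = (j - 2)*(j^2 - 4*j - 5) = (j - 2)*(j + 1)*(j - 5)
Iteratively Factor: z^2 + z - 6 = (z - 2)*(z + 3)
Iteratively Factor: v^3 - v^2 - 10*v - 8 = (v + 1)*(v^2 - 2*v - 8) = (v - 4)*(v + 1)*(v + 2)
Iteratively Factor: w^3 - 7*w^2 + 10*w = (w - 2)*(w^2 - 5*w) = w*(w - 2)*(w - 5)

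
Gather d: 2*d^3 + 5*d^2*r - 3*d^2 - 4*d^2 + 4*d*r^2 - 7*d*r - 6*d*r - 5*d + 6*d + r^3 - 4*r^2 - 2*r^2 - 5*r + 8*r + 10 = 2*d^3 + d^2*(5*r - 7) + d*(4*r^2 - 13*r + 1) + r^3 - 6*r^2 + 3*r + 10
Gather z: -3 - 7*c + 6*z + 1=-7*c + 6*z - 2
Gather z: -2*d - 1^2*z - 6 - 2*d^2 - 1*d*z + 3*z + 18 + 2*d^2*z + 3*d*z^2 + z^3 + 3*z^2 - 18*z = -2*d^2 - 2*d + z^3 + z^2*(3*d + 3) + z*(2*d^2 - d - 16) + 12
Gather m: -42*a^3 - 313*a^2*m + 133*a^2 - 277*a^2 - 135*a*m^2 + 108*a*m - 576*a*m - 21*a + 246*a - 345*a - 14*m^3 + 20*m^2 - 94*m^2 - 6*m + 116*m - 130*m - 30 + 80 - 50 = -42*a^3 - 144*a^2 - 120*a - 14*m^3 + m^2*(-135*a - 74) + m*(-313*a^2 - 468*a - 20)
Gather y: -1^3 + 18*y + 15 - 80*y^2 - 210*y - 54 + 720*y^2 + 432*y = 640*y^2 + 240*y - 40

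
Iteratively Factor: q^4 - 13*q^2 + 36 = (q + 2)*(q^3 - 2*q^2 - 9*q + 18) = (q - 3)*(q + 2)*(q^2 + q - 6) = (q - 3)*(q + 2)*(q + 3)*(q - 2)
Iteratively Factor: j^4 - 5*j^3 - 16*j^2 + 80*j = (j)*(j^3 - 5*j^2 - 16*j + 80) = j*(j + 4)*(j^2 - 9*j + 20) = j*(j - 4)*(j + 4)*(j - 5)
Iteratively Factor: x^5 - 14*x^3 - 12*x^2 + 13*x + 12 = (x + 1)*(x^4 - x^3 - 13*x^2 + x + 12) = (x + 1)^2*(x^3 - 2*x^2 - 11*x + 12) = (x + 1)^2*(x + 3)*(x^2 - 5*x + 4) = (x - 1)*(x + 1)^2*(x + 3)*(x - 4)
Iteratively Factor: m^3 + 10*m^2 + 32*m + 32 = (m + 2)*(m^2 + 8*m + 16) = (m + 2)*(m + 4)*(m + 4)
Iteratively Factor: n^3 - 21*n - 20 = (n - 5)*(n^2 + 5*n + 4) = (n - 5)*(n + 4)*(n + 1)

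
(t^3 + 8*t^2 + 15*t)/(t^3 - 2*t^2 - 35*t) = (t + 3)/(t - 7)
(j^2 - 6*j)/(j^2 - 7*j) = (j - 6)/(j - 7)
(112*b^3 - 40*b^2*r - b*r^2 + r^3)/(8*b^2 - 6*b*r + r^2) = (-28*b^2 + 3*b*r + r^2)/(-2*b + r)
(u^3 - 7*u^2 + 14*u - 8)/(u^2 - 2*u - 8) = (u^2 - 3*u + 2)/(u + 2)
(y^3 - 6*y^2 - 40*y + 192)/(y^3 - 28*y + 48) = (y - 8)/(y - 2)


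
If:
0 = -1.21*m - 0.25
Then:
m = -0.21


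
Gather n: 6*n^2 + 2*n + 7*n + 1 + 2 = 6*n^2 + 9*n + 3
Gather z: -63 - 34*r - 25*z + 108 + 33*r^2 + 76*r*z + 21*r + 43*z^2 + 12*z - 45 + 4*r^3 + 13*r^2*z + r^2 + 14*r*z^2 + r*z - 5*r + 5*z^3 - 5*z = 4*r^3 + 34*r^2 - 18*r + 5*z^3 + z^2*(14*r + 43) + z*(13*r^2 + 77*r - 18)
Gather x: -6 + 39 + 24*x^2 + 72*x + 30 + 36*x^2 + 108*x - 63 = 60*x^2 + 180*x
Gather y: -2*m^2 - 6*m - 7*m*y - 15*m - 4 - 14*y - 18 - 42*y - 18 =-2*m^2 - 21*m + y*(-7*m - 56) - 40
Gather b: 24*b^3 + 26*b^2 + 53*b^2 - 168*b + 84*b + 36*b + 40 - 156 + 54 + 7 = 24*b^3 + 79*b^2 - 48*b - 55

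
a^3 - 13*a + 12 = (a - 3)*(a - 1)*(a + 4)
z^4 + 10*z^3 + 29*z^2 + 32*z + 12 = (z + 1)^2*(z + 2)*(z + 6)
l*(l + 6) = l^2 + 6*l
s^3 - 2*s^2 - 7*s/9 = s*(s - 7/3)*(s + 1/3)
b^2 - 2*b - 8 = (b - 4)*(b + 2)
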